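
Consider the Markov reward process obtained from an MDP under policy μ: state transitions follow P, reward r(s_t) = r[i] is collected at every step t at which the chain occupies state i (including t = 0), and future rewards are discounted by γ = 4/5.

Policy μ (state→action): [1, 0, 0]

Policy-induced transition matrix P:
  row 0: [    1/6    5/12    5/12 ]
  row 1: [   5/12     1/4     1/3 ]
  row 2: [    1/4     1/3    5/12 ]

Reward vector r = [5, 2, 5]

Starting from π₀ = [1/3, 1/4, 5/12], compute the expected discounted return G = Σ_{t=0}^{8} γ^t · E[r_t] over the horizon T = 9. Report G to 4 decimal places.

G = 17.5832

t=0: π = [0.3333, 0.2500, 0.4167], E[r] = 4.2500, γ^t·E[r] = 4.250000, running G = 4.250000
t=1: π = [0.2639, 0.3403, 0.3958], E[r] = 3.9792, γ^t·E[r] = 3.183333, running G = 7.433333
t=2: π = [0.2847, 0.3270, 0.3883], E[r] = 4.0191, γ^t·E[r] = 2.572222, running G = 10.005556
t=3: π = [0.2808, 0.3298, 0.3894], E[r] = 4.0106, γ^t·E[r] = 2.053407, running G = 12.058963
t=4: π = [0.2816, 0.3292, 0.3892], E[r] = 4.0123, γ^t·E[r] = 1.643422, running G = 13.702385
t=5: π = [0.2814, 0.3294, 0.3892], E[r] = 4.0119, γ^t·E[r] = 1.314626, running G = 15.017011
t=6: π = [0.2814, 0.3293, 0.3892], E[r] = 4.0120, γ^t·E[r] = 1.051718, running G = 16.068729
t=7: π = [0.2814, 0.3293, 0.3892], E[r] = 4.0120, γ^t·E[r] = 0.841372, running G = 16.910101
t=8: π = [0.2814, 0.3293, 0.3892], E[r] = 4.0120, γ^t·E[r] = 0.673098, running G = 17.583199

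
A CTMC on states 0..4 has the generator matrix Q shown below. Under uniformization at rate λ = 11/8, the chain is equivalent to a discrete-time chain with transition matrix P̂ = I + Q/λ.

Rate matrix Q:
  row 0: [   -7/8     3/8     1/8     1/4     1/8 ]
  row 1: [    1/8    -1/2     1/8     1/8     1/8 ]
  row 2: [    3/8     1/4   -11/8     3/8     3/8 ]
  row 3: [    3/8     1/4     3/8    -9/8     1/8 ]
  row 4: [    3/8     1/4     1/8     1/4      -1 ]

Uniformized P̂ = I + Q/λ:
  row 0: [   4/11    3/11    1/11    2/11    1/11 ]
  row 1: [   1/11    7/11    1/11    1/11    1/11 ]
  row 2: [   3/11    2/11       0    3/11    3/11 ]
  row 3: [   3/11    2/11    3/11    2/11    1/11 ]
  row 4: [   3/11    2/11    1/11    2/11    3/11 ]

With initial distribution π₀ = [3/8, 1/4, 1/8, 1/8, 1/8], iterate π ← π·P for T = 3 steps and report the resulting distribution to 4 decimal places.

t=0: π = [0.3750, 0.2500, 0.1250, 0.1250, 0.1250]
t=1: π = [0.2614, 0.3295, 0.1023, 0.1705, 0.1364]
t=2: π = [0.2366, 0.3554, 0.1126, 0.1612, 0.1343]
t=3: π = [0.2296, 0.3649, 0.1100, 0.1597, 0.1358]

π = [0.2296, 0.3649, 0.1100, 0.1597, 0.1358]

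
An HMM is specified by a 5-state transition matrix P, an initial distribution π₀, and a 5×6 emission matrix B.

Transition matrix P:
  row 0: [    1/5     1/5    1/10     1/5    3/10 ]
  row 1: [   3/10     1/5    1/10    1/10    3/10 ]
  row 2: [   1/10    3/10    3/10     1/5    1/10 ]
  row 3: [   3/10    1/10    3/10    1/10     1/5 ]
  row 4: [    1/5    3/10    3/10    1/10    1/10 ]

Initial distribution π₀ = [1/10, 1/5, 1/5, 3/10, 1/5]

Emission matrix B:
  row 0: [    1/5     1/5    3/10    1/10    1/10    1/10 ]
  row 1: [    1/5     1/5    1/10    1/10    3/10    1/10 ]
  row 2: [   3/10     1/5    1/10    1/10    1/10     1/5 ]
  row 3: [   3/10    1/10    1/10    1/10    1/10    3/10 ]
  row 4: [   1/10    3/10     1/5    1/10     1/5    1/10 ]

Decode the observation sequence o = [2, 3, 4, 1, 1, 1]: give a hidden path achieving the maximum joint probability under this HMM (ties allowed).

t=0: δ = [3.000e-02, 2.000e-02, 2.000e-02, 3.000e-02, 4.000e-02]  (obs o_0=2)
t=1: δ = [9.000e-04, 1.200e-03, 1.200e-03, 6.000e-04, 9.000e-04]  ψ = [3, 4, 4, 0, 0]  (obs o_1=3)
t=2: δ = [3.600e-05, 1.080e-04, 3.600e-05, 2.400e-05, 7.200e-05]  ψ = [1, 2, 2, 2, 1]  (obs o_2=4)
t=3: δ = [6.480e-06, 4.320e-06, 4.320e-06, 1.080e-06, 9.720e-06]  ψ = [1, 1, 4, 1, 1]  (obs o_3=1)
t=4: δ = [3.888e-07, 5.832e-07, 5.832e-07, 1.296e-07, 5.832e-07]  ψ = [4, 4, 4, 0, 0]  (obs o_4=1)
t=5: δ = [3.499e-08, 3.499e-08, 3.499e-08, 1.166e-08, 5.249e-08]  ψ = [1, 2, 2, 2, 1]  (obs o_5=1)
backtrack: best end state = 4; path = [4, 2, 1, 4, 1, 4]

path = [4, 2, 1, 4, 1, 4]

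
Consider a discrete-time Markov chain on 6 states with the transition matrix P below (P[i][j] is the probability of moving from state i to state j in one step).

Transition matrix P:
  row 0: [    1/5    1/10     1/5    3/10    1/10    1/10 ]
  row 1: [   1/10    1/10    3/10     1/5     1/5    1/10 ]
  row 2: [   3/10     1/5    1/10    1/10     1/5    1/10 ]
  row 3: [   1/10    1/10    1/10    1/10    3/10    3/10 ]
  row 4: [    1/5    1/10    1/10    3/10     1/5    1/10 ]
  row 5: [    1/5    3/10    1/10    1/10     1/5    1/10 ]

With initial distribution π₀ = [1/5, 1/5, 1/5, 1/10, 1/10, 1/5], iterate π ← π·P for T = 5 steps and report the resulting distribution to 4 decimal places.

t=0: π = [0.2000, 0.2000, 0.2000, 0.1000, 0.1000, 0.2000]
t=1: π = [0.1900, 0.1600, 0.1600, 0.1800, 0.1900, 0.1200]
t=2: π = [0.1820, 0.1400, 0.1510, 0.1920, 0.1990, 0.1360]
t=3: π = [0.1819, 0.1423, 0.1462, 0.1902, 0.2010, 0.1384]
t=4: π = [0.1814, 0.1423, 0.1467, 0.1908, 0.2008, 0.1380]
t=5: π = [0.1814, 0.1423, 0.1466, 0.1907, 0.2009, 0.1382]

π = [0.1814, 0.1423, 0.1466, 0.1907, 0.2009, 0.1382]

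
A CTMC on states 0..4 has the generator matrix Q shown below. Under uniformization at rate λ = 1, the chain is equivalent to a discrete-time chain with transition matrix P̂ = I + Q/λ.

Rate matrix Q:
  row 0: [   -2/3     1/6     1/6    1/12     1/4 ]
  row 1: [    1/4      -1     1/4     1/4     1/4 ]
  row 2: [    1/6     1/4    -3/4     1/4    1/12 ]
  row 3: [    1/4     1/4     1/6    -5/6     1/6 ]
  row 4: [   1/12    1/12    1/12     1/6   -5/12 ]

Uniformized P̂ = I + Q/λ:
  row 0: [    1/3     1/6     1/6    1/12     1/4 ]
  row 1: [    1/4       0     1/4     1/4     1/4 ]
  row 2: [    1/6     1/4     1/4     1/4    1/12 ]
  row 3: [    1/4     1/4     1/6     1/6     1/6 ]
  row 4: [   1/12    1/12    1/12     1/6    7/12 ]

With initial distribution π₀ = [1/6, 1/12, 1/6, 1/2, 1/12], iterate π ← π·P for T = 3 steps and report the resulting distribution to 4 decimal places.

π = [0.2074, 0.1495, 0.1710, 0.1755, 0.2965]

t=0: π = [0.1667, 0.0833, 0.1667, 0.5000, 0.0833]
t=1: π = [0.2361, 0.2014, 0.1806, 0.1736, 0.2083]
t=2: π = [0.2199, 0.1453, 0.1811, 0.1788, 0.2749]
t=3: π = [0.2074, 0.1495, 0.1710, 0.1755, 0.2965]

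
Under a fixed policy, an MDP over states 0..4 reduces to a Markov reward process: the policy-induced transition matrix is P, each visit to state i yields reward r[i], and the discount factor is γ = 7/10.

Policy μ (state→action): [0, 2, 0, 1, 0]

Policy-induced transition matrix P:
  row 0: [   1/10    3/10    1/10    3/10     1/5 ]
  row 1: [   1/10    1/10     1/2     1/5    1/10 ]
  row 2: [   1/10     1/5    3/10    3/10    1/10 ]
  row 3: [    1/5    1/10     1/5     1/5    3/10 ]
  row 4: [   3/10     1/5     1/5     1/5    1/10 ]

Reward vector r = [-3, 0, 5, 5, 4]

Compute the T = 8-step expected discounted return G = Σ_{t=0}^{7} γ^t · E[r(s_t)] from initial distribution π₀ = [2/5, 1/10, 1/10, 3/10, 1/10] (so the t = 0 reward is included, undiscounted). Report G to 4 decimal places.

G = 6.9016

t=0: π = [0.4000, 0.1000, 0.1000, 0.3000, 0.1000], E[r] = 1.2000, γ^t·E[r] = 1.200000, running G = 1.200000
t=1: π = [0.1500, 0.2000, 0.2000, 0.2500, 0.2000], E[r] = 2.6000, γ^t·E[r] = 1.820000, running G = 3.020000
t=2: π = [0.1650, 0.1700, 0.2650, 0.2350, 0.1650], E[r] = 2.6650, γ^t·E[r] = 1.305850, running G = 4.325850
t=3: π = [0.1565, 0.1760, 0.2610, 0.2430, 0.1635], E[r] = 2.7045, γ^t·E[r] = 0.927644, running G = 5.253494
t=4: π = [0.1570, 0.1738, 0.2633, 0.2418, 0.1643], E[r] = 2.7110, γ^t·E[r] = 0.650911, running G = 5.904405
t=5: π = [0.1570, 0.1742, 0.2628, 0.2420, 0.1641], E[r] = 2.7090, γ^t·E[r] = 0.455302, running G = 6.359706
t=6: π = [0.1570, 0.1741, 0.2628, 0.2420, 0.1641], E[r] = 2.7094, γ^t·E[r] = 0.318754, running G = 6.678461
t=7: π = [0.1570, 0.1741, 0.2628, 0.2420, 0.1641], E[r] = 2.7093, γ^t·E[r] = 0.223120, running G = 6.901581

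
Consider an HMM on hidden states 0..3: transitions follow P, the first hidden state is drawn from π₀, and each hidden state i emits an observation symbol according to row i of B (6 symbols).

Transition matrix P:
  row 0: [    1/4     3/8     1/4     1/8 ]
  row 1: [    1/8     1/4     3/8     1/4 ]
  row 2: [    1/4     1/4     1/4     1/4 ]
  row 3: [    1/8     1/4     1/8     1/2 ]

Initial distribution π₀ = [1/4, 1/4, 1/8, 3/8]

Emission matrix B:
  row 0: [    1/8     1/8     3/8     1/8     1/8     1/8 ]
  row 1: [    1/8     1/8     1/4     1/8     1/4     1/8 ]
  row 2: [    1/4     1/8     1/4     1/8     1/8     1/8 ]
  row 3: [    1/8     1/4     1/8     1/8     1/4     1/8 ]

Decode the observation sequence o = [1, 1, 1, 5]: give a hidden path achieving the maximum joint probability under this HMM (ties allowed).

t=0: δ = [3.125e-02, 3.125e-02, 1.562e-02, 9.375e-02]  (obs o_0=1)
t=1: δ = [1.465e-03, 2.930e-03, 1.465e-03, 1.172e-02]  ψ = [3, 3, 1, 3]  (obs o_1=1)
t=2: δ = [1.831e-04, 3.662e-04, 1.831e-04, 1.465e-03]  ψ = [3, 3, 3, 3]  (obs o_2=1)
t=3: δ = [2.289e-05, 4.578e-05, 2.289e-05, 9.155e-05]  ψ = [3, 3, 3, 3]  (obs o_3=5)
backtrack: best end state = 3; path = [3, 3, 3, 3]

path = [3, 3, 3, 3]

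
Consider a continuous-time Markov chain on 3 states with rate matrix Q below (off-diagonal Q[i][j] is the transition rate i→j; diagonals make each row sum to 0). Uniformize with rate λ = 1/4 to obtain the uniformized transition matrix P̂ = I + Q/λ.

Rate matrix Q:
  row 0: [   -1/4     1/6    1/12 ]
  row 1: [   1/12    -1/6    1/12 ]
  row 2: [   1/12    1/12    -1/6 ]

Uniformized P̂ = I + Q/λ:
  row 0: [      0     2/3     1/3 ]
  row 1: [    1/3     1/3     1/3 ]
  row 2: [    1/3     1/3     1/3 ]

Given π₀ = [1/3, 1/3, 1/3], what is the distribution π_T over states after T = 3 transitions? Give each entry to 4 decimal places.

t=0: π = [0.3333, 0.3333, 0.3333]
t=1: π = [0.2222, 0.4444, 0.3333]
t=2: π = [0.2593, 0.4074, 0.3333]
t=3: π = [0.2469, 0.4198, 0.3333]

π = [0.2469, 0.4198, 0.3333]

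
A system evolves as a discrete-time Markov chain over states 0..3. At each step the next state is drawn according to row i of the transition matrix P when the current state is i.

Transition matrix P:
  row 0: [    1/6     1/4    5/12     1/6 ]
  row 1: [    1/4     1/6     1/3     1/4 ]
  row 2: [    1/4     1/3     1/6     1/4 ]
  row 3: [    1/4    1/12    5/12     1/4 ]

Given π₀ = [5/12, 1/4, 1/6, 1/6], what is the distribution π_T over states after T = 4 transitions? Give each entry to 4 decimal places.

t=0: π = [0.4167, 0.2500, 0.1667, 0.1667]
t=1: π = [0.2153, 0.2153, 0.3542, 0.2153]
t=2: π = [0.2321, 0.2257, 0.3102, 0.2321]
t=3: π = [0.2307, 0.2184, 0.3203, 0.2307]
t=4: π = [0.2308, 0.2201, 0.3184, 0.2308]

π = [0.2308, 0.2201, 0.3184, 0.2308]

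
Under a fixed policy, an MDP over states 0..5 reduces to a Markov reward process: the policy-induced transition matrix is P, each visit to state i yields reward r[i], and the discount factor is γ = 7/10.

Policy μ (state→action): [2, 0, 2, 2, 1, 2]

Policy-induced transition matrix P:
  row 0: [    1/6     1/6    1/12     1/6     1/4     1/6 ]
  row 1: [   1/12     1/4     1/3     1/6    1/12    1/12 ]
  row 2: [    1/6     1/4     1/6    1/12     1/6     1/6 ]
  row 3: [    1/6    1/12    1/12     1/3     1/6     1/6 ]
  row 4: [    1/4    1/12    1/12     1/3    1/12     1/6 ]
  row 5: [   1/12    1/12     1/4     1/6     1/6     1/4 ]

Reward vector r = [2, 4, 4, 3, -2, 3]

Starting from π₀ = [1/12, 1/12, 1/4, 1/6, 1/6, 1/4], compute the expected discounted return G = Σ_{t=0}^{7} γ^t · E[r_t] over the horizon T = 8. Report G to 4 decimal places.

G = 7.5326

t=0: π = [0.0833, 0.0833, 0.2500, 0.1667, 0.1667, 0.2500], E[r] = 2.4167, γ^t·E[r] = 2.416667, running G = 2.416667
t=1: π = [0.1528, 0.1458, 0.1667, 0.2014, 0.1528, 0.1806], E[r] = 2.3958, γ^t·E[r] = 1.677083, running G = 4.093750
t=2: π = [0.1522, 0.1481, 0.1638, 0.2118, 0.1545, 0.1696], E[r] = 2.3872, γ^t·E[r] = 1.169705, running G = 5.263455
t=3: π = [0.1531, 0.1480, 0.1623, 0.2141, 0.1541, 0.1685], E[r] = 2.3866, γ^t·E[r] = 0.818595, running G = 6.082050
t=4: π = [0.1531, 0.1478, 0.1619, 0.2145, 0.1542, 0.1684], E[r] = 2.3854, γ^t·E[r] = 0.572728, running G = 6.654778
t=5: π = [0.1532, 0.1477, 0.1618, 0.2146, 0.1543, 0.1684], E[r] = 2.3851, γ^t·E[r] = 0.400863, running G = 7.055641
t=6: π = [0.1532, 0.1477, 0.1618, 0.2147, 0.1543, 0.1684], E[r] = 2.3850, γ^t·E[r] = 0.280592, running G = 7.336233
t=7: π = [0.1532, 0.1477, 0.1618, 0.2147, 0.1543, 0.1684], E[r] = 2.3850, γ^t·E[r] = 0.196412, running G = 7.532645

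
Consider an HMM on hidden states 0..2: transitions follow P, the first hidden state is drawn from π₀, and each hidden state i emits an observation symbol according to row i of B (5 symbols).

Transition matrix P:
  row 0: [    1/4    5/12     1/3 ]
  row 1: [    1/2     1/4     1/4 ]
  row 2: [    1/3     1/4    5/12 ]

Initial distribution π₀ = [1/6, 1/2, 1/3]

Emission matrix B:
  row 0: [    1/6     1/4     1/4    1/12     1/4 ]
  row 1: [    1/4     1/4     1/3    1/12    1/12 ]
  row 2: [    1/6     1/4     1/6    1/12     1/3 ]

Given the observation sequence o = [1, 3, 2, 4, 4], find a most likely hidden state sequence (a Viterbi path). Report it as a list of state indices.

path = [1, 0, 1, 0, 2]

t=0: δ = [4.167e-02, 1.250e-01, 8.333e-02]  (obs o_0=1)
t=1: δ = [5.208e-03, 2.604e-03, 2.894e-03]  ψ = [1, 1, 2]  (obs o_1=3)
t=2: δ = [3.255e-04, 7.234e-04, 2.894e-04]  ψ = [0, 0, 0]  (obs o_2=2)
t=3: δ = [9.042e-05, 1.507e-05, 6.028e-05]  ψ = [1, 1, 1]  (obs o_3=4)
t=4: δ = [5.651e-06, 3.140e-06, 1.005e-05]  ψ = [0, 0, 0]  (obs o_4=4)
backtrack: best end state = 2; path = [1, 0, 1, 0, 2]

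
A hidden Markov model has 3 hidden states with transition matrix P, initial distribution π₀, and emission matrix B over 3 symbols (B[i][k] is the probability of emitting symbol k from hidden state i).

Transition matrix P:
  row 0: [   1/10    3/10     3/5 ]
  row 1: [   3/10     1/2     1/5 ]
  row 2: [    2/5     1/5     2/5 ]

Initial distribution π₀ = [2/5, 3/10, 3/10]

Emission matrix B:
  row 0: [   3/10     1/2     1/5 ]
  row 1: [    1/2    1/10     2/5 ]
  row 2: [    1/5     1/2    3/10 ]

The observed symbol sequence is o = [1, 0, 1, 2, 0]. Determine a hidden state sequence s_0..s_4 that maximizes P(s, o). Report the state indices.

path = [0, 2, 0, 1, 1]

t=0: δ = [2.000e-01, 3.000e-02, 1.500e-01]  (obs o_0=1)
t=1: δ = [1.800e-02, 3.000e-02, 2.400e-02]  ψ = [2, 0, 0]  (obs o_1=0)
t=2: δ = [4.800e-03, 1.500e-03, 5.400e-03]  ψ = [2, 1, 0]  (obs o_2=1)
t=3: δ = [4.320e-04, 5.760e-04, 8.640e-04]  ψ = [2, 0, 0]  (obs o_3=2)
t=4: δ = [1.037e-04, 1.440e-04, 6.912e-05]  ψ = [2, 1, 2]  (obs o_4=0)
backtrack: best end state = 1; path = [0, 2, 0, 1, 1]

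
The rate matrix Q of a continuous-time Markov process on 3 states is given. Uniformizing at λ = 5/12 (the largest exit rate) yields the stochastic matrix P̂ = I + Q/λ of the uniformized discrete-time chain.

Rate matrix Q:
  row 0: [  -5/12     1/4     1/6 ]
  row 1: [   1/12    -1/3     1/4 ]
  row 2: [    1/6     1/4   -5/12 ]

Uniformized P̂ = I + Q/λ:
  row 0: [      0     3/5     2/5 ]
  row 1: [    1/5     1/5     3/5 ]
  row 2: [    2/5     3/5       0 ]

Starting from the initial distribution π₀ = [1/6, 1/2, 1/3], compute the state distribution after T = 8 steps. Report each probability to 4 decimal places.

t=0: π = [0.1667, 0.5000, 0.3333]
t=1: π = [0.2333, 0.4000, 0.3667]
t=2: π = [0.2267, 0.4400, 0.3333]
t=3: π = [0.2213, 0.4240, 0.3547]
t=4: π = [0.2267, 0.4304, 0.3429]
t=5: π = [0.2233, 0.4278, 0.3489]
t=6: π = [0.2251, 0.4289, 0.3460]
t=7: π = [0.2242, 0.4285, 0.3474]
t=8: π = [0.2246, 0.4286, 0.3467]

π = [0.2246, 0.4286, 0.3467]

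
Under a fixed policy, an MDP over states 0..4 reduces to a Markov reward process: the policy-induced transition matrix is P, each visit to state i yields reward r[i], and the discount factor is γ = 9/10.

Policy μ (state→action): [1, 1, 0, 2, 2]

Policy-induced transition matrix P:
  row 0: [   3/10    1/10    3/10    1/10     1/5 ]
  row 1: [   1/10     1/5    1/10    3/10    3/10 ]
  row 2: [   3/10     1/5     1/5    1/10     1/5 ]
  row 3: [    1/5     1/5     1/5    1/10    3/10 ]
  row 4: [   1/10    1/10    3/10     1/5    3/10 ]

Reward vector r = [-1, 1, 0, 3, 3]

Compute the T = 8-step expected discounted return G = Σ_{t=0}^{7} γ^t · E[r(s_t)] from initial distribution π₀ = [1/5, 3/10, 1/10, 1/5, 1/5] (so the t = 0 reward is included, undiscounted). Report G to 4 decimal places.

t=0: π = [0.2000, 0.3000, 0.1000, 0.2000, 0.2000], E[r] = 1.3000, γ^t·E[r] = 1.300000, running G = 1.300000
t=1: π = [0.1800, 0.1600, 0.2100, 0.1800, 0.2700], E[r] = 1.3300, γ^t·E[r] = 1.197000, running G = 2.497000
t=2: π = [0.1960, 0.1550, 0.2290, 0.1590, 0.2610], E[r] = 1.2190, γ^t·E[r] = 0.987390, running G = 3.484390
t=3: π = [0.2009, 0.1543, 0.2302, 0.1571, 0.2575], E[r] = 1.1972, γ^t·E[r] = 0.872759, running G = 4.357149
t=4: π = [0.2019, 0.1542, 0.2304, 0.1566, 0.2569], E[r] = 1.1927, γ^t·E[r] = 0.782550, running G = 5.139699
t=5: π = [0.2021, 0.1541, 0.2305, 0.1565, 0.2568], E[r] = 1.1919, γ^t·E[r] = 0.703776, running G = 5.843474
t=6: π = [0.2022, 0.1541, 0.2305, 0.1565, 0.2567], E[r] = 1.1917, γ^t·E[r] = 0.633298, running G = 6.476772
t=7: π = [0.2022, 0.1541, 0.2305, 0.1565, 0.2567], E[r] = 1.1916, γ^t·E[r] = 0.569950, running G = 7.046722

G = 7.0467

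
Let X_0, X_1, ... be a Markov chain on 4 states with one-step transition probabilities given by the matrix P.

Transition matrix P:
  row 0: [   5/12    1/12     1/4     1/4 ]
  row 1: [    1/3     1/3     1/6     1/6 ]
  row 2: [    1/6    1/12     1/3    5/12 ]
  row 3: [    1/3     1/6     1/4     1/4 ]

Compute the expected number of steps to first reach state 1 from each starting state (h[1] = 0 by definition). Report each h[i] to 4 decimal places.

First-step conditioning: h[1] = 0; for i ≠ 1, h[i] = 1 + Σ_k P[i][k]·h[k].
  h[0] = 1 + 5/12·h[0] + 1/4·h[2] + 1/4·h[3]
  h[2] = 1 + 1/6·h[0] + 1/3·h[2] + 5/12·h[3]
  h[3] = 1 + 1/3·h[0] + 1/4·h[2] + 1/4·h[3]
Solving the 3×3 linear system over states ≠ 1 gives exactly h = [176/19, 0, 520/57, 484/57] (h[1] = 0 is the target).

h = [9.2632, 0.0000, 9.1228, 8.4912]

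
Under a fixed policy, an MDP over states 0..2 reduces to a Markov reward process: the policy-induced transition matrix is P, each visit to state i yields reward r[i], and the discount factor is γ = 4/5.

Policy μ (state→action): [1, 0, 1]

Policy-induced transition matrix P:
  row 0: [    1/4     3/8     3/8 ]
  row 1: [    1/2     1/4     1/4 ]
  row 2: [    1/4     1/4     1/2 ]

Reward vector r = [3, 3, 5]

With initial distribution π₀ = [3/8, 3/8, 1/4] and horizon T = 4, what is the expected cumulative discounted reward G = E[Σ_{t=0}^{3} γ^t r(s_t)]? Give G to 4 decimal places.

G = 10.8165

t=0: π = [0.3750, 0.3750, 0.2500], E[r] = 3.5000, γ^t·E[r] = 3.500000, running G = 3.500000
t=1: π = [0.3438, 0.2969, 0.3594], E[r] = 3.7188, γ^t·E[r] = 2.975000, running G = 6.475000
t=2: π = [0.3242, 0.2930, 0.3828], E[r] = 3.7656, γ^t·E[r] = 2.410000, running G = 8.885000
t=3: π = [0.3232, 0.2905, 0.3862], E[r] = 3.7725, γ^t·E[r] = 1.931500, running G = 10.816500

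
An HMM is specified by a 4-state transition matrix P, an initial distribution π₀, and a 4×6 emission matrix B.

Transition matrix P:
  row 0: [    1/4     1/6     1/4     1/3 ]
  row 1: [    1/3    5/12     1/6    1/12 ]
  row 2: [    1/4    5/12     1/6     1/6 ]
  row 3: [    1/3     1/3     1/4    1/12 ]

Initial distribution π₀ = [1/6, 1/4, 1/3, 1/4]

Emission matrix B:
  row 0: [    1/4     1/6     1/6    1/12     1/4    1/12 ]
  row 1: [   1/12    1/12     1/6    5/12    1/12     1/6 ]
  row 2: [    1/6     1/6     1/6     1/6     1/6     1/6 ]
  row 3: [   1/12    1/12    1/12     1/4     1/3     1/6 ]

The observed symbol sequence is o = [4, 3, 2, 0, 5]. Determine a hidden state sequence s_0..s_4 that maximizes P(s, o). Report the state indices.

t=0: δ = [4.167e-02, 2.083e-02, 5.556e-02, 8.333e-02]  (obs o_0=4)
t=1: δ = [2.315e-03, 1.157e-02, 3.472e-03, 3.472e-03]  ψ = [3, 3, 3, 0]  (obs o_1=3)
t=2: δ = [6.430e-04, 8.038e-04, 3.215e-04, 8.038e-05]  ψ = [1, 1, 1, 1]  (obs o_2=2)
t=3: δ = [6.698e-05, 2.791e-05, 2.679e-05, 1.786e-05]  ψ = [1, 1, 0, 0]  (obs o_3=0)
t=4: δ = [1.395e-06, 1.938e-06, 2.791e-06, 3.721e-06]  ψ = [0, 1, 0, 0]  (obs o_4=5)
backtrack: best end state = 3; path = [3, 1, 1, 0, 3]

path = [3, 1, 1, 0, 3]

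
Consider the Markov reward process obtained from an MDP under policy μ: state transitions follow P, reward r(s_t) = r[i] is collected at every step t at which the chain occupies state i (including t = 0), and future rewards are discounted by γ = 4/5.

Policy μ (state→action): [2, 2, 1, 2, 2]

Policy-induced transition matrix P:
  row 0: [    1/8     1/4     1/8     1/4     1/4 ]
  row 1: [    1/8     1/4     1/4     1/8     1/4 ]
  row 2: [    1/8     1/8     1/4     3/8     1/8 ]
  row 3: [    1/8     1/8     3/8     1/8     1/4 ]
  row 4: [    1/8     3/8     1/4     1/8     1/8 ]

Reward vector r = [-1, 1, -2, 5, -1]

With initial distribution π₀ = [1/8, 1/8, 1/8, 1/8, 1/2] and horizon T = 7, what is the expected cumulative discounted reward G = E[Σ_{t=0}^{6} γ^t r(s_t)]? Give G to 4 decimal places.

t=0: π = [0.1250, 0.1250, 0.1250, 0.1250, 0.5000], E[r] = -0.1250, γ^t·E[r] = -0.125000, running G = -0.125000
t=1: π = [0.1250, 0.2813, 0.2500, 0.1719, 0.1719], E[r] = 0.3438, γ^t·E[r] = 0.275000, running G = 0.150000
t=2: π = [0.1250, 0.2188, 0.2559, 0.2031, 0.1973], E[r] = 0.4004, γ^t·E[r] = 0.256250, running G = 0.406250
t=3: π = [0.1250, 0.2173, 0.2598, 0.2046, 0.1934], E[r] = 0.4023, γ^t·E[r] = 0.206000, running G = 0.612250
t=4: π = [0.1250, 0.2161, 0.2599, 0.2056, 0.1934], E[r] = 0.4057, γ^t·E[r] = 0.166175, running G = 0.778425
t=5: π = [0.1250, 0.2160, 0.2601, 0.2056, 0.1933], E[r] = 0.4056, γ^t·E[r] = 0.132895, running G = 0.911320
t=6: π = [0.1250, 0.2160, 0.2601, 0.2056, 0.1933], E[r] = 0.4057, γ^t·E[r] = 0.106350, running G = 1.017670

G = 1.0177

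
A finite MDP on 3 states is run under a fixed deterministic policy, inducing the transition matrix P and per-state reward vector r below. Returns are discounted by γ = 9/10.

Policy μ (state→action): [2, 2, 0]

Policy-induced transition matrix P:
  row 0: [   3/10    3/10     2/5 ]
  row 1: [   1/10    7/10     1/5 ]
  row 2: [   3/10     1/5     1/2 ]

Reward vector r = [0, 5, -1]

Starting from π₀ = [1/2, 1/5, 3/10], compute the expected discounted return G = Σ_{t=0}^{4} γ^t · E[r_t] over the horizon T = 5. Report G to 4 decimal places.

G = 5.7254

t=0: π = [0.5000, 0.2000, 0.3000], E[r] = 0.7000, γ^t·E[r] = 0.700000, running G = 0.700000
t=1: π = [0.2600, 0.3500, 0.3900], E[r] = 1.3600, γ^t·E[r] = 1.224000, running G = 1.924000
t=2: π = [0.2300, 0.4010, 0.3690], E[r] = 1.6360, γ^t·E[r] = 1.325160, running G = 3.249160
t=3: π = [0.2198, 0.4235, 0.3567], E[r] = 1.7608, γ^t·E[r] = 1.283623, running G = 4.532783
t=4: π = [0.2153, 0.4337, 0.3510], E[r] = 1.8177, γ^t·E[r] = 1.192580, running G = 5.725363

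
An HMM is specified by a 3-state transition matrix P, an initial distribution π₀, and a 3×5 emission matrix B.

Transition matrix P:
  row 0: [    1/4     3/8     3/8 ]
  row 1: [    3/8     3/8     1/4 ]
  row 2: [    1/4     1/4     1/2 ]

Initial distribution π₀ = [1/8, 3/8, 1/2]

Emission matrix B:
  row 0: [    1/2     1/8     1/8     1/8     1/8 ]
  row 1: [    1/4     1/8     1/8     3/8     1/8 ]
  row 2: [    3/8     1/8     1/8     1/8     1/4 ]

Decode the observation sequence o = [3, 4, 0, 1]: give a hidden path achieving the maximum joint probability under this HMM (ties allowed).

path = [1, 2, 2, 2]

t=0: δ = [1.562e-02, 1.406e-01, 6.250e-02]  (obs o_0=3)
t=1: δ = [6.592e-03, 6.592e-03, 8.789e-03]  ψ = [1, 1, 1]  (obs o_1=4)
t=2: δ = [1.236e-03, 6.180e-04, 1.648e-03]  ψ = [1, 0, 2]  (obs o_2=0)
t=3: δ = [5.150e-05, 5.794e-05, 1.030e-04]  ψ = [2, 0, 2]  (obs o_3=1)
backtrack: best end state = 2; path = [1, 2, 2, 2]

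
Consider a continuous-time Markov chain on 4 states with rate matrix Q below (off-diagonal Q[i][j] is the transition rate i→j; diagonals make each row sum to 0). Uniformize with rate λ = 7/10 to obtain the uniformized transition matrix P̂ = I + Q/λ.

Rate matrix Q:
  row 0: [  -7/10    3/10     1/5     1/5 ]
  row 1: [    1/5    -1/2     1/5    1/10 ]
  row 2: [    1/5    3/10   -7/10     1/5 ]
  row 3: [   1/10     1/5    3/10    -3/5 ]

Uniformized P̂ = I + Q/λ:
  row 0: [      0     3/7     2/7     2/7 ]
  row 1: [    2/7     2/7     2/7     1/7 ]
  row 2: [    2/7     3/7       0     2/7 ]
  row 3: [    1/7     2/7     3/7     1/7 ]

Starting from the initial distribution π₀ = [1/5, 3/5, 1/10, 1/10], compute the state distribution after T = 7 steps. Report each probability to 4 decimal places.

π = [0.1993, 0.3492, 0.2452, 0.2063]

t=0: π = [0.2000, 0.6000, 0.1000, 0.1000]
t=1: π = [0.2143, 0.3286, 0.2714, 0.1857]
t=2: π = [0.1980, 0.3551, 0.2347, 0.2122]
t=3: π = [0.1988, 0.3475, 0.2490, 0.2047]
t=4: π = [0.1997, 0.3497, 0.2438, 0.2068]
t=5: π = [0.1991, 0.3491, 0.2456, 0.2062]
t=6: π = [0.1994, 0.3492, 0.2450, 0.2064]
t=7: π = [0.1993, 0.3492, 0.2452, 0.2063]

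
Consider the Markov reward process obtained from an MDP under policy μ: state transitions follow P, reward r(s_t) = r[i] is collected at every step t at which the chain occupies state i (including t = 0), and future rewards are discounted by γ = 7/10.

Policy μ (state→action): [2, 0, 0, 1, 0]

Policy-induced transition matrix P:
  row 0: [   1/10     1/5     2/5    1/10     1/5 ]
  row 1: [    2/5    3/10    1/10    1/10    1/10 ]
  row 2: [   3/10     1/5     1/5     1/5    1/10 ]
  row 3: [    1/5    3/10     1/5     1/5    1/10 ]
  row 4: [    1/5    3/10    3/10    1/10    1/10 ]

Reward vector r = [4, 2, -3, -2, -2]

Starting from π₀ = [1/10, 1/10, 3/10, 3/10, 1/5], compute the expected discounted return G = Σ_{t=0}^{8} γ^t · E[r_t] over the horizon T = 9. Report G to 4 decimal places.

G = -0.7204

t=0: π = [0.1000, 0.1000, 0.3000, 0.3000, 0.2000], E[r] = -1.3000, γ^t·E[r] = -1.300000, running G = -1.300000
t=1: π = [0.2400, 0.2600, 0.2300, 0.1600, 0.1100], E[r] = 0.2500, γ^t·E[r] = 0.175000, running G = -1.125000
t=2: π = [0.2510, 0.2530, 0.2330, 0.1390, 0.1240], E[r] = 0.2850, γ^t·E[r] = 0.139650, running G = -0.985350
t=3: π = [0.2488, 0.2516, 0.2373, 0.1372, 0.1251], E[r] = 0.2619, γ^t·E[r] = 0.089832, running G = -0.895518
t=4: π = [0.2492, 0.2514, 0.2371, 0.1375, 0.1249], E[r] = 0.2635, γ^t·E[r] = 0.063259, running G = -0.832259
t=5: π = [0.2491, 0.2514, 0.2372, 0.1375, 0.1249], E[r] = 0.2627, γ^t·E[r] = 0.044158, running G = -0.788101
t=6: π = [0.2491, 0.2514, 0.2372, 0.1375, 0.1249], E[r] = 0.2628, γ^t·E[r] = 0.030923, running G = -0.757178
t=7: π = [0.2491, 0.2514, 0.2372, 0.1375, 0.1249], E[r] = 0.2628, γ^t·E[r] = 0.021645, running G = -0.735533
t=8: π = [0.2491, 0.2514, 0.2372, 0.1375, 0.1249], E[r] = 0.2628, γ^t·E[r] = 0.015152, running G = -0.720381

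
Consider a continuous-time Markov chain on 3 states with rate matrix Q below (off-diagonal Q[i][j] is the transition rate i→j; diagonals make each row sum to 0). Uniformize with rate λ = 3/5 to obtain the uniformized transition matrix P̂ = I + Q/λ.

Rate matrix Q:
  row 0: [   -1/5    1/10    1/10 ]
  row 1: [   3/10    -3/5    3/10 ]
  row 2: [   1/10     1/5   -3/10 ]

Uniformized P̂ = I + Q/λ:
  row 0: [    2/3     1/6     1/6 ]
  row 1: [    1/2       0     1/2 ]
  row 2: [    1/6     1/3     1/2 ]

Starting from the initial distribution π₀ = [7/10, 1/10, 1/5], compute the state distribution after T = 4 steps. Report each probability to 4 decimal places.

t=0: π = [0.7000, 0.1000, 0.2000]
t=1: π = [0.5500, 0.1833, 0.2667]
t=2: π = [0.5028, 0.1806, 0.3167]
t=3: π = [0.4782, 0.1894, 0.3324]
t=4: π = [0.4689, 0.1905, 0.3406]

π = [0.4689, 0.1905, 0.3406]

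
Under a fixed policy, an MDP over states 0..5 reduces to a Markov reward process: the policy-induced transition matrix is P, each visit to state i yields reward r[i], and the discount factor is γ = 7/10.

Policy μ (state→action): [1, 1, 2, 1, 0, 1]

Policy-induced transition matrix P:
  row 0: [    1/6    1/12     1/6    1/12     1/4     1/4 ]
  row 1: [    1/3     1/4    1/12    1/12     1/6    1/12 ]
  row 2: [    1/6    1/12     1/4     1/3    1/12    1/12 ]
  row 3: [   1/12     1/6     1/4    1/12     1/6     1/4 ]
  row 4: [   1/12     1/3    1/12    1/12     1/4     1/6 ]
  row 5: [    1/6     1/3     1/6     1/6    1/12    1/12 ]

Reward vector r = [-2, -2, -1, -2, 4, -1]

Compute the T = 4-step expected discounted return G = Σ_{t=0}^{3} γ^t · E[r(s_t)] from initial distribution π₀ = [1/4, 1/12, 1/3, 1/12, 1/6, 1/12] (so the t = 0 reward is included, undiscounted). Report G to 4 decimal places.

G = -1.6191

t=0: π = [0.2500, 0.0833, 0.3333, 0.0833, 0.1667, 0.0833], E[r] = -0.5833, γ^t·E[r] = -0.583333, running G = -0.583333
t=1: π = [0.1597, 0.1667, 0.1806, 0.1736, 0.1667, 0.1528], E[r] = -0.6667, γ^t·E[r] = -0.466667, running G = -1.050000
t=2: π = [0.1661, 0.2054, 0.1684, 0.1412, 0.1661, 0.1528], E[r] = -0.6823, γ^t·E[r] = -0.334323, running G = -1.384323
t=3: π = [0.1753, 0.2091, 0.1615, 0.1382, 0.1676, 0.1484], E[r] = -0.6846, γ^t·E[r] = -0.234820, running G = -1.619143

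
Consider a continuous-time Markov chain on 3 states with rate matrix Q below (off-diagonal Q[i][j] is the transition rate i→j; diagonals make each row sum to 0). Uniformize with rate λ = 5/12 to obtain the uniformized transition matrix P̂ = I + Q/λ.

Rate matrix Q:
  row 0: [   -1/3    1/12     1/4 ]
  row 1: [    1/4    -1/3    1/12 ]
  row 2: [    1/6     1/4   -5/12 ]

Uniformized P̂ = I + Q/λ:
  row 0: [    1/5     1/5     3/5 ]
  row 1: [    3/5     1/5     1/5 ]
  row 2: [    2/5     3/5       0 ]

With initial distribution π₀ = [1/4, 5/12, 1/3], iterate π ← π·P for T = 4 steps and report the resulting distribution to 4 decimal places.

t=0: π = [0.2500, 0.4167, 0.3333]
t=1: π = [0.4333, 0.3333, 0.2333]
t=2: π = [0.3800, 0.2933, 0.3267]
t=3: π = [0.3827, 0.3307, 0.2867]
t=4: π = [0.3896, 0.3147, 0.2957]

π = [0.3896, 0.3147, 0.2957]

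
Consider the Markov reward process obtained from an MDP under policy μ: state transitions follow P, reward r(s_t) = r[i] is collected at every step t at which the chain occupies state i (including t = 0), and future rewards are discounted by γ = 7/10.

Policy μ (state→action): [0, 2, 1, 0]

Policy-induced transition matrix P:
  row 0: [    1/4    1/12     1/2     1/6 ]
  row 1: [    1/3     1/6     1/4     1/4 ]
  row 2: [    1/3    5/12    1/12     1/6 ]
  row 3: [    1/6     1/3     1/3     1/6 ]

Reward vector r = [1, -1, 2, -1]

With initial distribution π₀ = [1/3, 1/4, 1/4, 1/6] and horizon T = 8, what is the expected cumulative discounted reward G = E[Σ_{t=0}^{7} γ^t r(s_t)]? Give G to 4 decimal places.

G = 1.3484

t=0: π = [0.3333, 0.2500, 0.2500, 0.1667], E[r] = 0.4167, γ^t·E[r] = 0.416667, running G = 0.416667
t=1: π = [0.2778, 0.2292, 0.3056, 0.1875], E[r] = 0.4722, γ^t·E[r] = 0.330556, running G = 0.747222
t=2: π = [0.2789, 0.2512, 0.2841, 0.1858], E[r] = 0.4103, γ^t·E[r] = 0.201047, running G = 0.948270
t=3: π = [0.2791, 0.2454, 0.2879, 0.1876], E[r] = 0.4218, γ^t·E[r] = 0.144687, running G = 1.092956
t=4: π = [0.2788, 0.2466, 0.2874, 0.1871], E[r] = 0.4199, γ^t·E[r] = 0.100825, running G = 1.193781
t=5: π = [0.2789, 0.2465, 0.2874, 0.1872], E[r] = 0.4200, γ^t·E[r] = 0.070588, running G = 1.264369
t=6: π = [0.2789, 0.2465, 0.2874, 0.1872], E[r] = 0.4201, γ^t·E[r] = 0.049421, running G = 1.313790
t=7: π = [0.2789, 0.2465, 0.2874, 0.1872], E[r] = 0.4200, γ^t·E[r] = 0.034592, running G = 1.348382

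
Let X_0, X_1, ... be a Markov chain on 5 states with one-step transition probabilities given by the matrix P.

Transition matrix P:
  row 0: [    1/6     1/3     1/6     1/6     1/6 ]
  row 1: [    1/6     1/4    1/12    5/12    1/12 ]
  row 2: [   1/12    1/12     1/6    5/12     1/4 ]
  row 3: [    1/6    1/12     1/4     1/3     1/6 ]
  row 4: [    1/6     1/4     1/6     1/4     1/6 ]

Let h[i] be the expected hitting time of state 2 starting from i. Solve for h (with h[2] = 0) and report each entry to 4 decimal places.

h = [5.8446, 6.1448, 0.0000, 5.1701, 5.7634]

First-step conditioning: h[2] = 0; for i ≠ 2, h[i] = 1 + Σ_k P[i][k]·h[k].
  h[0] = 1 + 1/6·h[0] + 1/3·h[1] + 1/6·h[3] + 1/6·h[4]
  h[1] = 1 + 1/6·h[0] + 1/4·h[1] + 5/12·h[3] + 1/12·h[4]
  h[3] = 1 + 1/6·h[0] + 1/12·h[1] + 1/3·h[3] + 1/6·h[4]
  h[4] = 1 + 1/6·h[0] + 1/4·h[1] + 1/4·h[3] + 1/6·h[4]
Solving the 4×4 linear system over states ≠ 2 gives exactly h = [9930/1699, 10440/1699, 0, 8784/1699, 9792/1699] (h[2] = 0 is the target).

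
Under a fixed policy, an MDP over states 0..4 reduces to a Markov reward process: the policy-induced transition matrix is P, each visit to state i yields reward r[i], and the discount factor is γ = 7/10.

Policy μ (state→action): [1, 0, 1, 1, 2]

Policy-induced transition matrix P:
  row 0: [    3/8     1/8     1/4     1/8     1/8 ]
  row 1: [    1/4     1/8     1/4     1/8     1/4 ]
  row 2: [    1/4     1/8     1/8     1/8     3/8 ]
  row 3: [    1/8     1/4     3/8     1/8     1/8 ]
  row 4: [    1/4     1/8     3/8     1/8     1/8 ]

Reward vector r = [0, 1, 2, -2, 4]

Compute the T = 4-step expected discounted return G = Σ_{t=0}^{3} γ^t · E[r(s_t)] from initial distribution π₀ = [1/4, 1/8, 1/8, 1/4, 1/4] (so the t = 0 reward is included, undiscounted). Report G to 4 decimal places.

t=0: π = [0.2500, 0.1250, 0.1250, 0.2500, 0.2500], E[r] = 0.8750, γ^t·E[r] = 0.875000, running G = 0.875000
t=1: π = [0.2500, 0.1563, 0.2969, 0.1250, 0.1719], E[r] = 1.1875, γ^t·E[r] = 0.831250, running G = 1.706250
t=2: π = [0.2656, 0.1406, 0.2500, 0.1250, 0.2188], E[r] = 1.2656, γ^t·E[r] = 0.620156, running G = 2.326406
t=3: π = [0.2676, 0.1406, 0.2617, 0.1250, 0.2051], E[r] = 1.2344, γ^t·E[r] = 0.423391, running G = 2.749797

G = 2.7498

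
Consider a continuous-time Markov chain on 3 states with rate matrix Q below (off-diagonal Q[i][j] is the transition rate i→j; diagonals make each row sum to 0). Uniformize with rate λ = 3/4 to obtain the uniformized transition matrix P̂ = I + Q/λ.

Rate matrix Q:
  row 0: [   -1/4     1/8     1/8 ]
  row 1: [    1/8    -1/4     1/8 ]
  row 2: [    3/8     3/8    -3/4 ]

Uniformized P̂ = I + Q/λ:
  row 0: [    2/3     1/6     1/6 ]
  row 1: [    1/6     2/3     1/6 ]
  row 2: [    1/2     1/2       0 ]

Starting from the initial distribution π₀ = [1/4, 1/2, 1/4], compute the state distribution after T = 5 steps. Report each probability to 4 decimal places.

t=0: π = [0.2500, 0.5000, 0.2500]
t=1: π = [0.3750, 0.5000, 0.1250]
t=2: π = [0.3958, 0.4583, 0.1458]
t=3: π = [0.4132, 0.4444, 0.1424]
t=4: π = [0.4207, 0.4363, 0.1429]
t=5: π = [0.4247, 0.4325, 0.1428]

π = [0.4247, 0.4325, 0.1428]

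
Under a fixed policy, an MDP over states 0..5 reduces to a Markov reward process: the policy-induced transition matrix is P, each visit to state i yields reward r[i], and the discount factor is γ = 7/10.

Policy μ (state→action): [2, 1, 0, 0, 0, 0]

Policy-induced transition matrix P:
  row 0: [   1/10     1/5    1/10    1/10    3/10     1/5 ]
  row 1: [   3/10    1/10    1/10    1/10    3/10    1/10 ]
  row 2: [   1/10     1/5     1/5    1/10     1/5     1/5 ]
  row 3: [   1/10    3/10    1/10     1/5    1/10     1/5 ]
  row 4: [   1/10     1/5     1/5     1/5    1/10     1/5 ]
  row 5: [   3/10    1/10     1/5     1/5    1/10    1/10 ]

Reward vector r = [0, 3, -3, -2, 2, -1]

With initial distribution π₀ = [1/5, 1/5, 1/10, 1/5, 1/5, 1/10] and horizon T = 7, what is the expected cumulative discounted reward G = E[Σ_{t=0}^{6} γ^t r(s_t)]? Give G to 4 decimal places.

G = 0.2334

t=0: π = [0.2000, 0.2000, 0.1000, 0.2000, 0.2000, 0.1000], E[r] = 0.2000, γ^t·E[r] = 0.200000, running G = 0.200000
t=1: π = [0.1600, 0.1900, 0.1400, 0.1500, 0.1900, 0.1700], E[r] = 0.0600, γ^t·E[r] = 0.042000, running G = 0.242000
t=2: π = [0.1720, 0.1790, 0.1500, 0.1510, 0.1840, 0.1640], E[r] = -0.0110, γ^t·E[r] = -0.005390, running G = 0.236610
t=3: π = [0.1686, 0.1808, 0.1498, 0.1499, 0.1852, 0.1657], E[r] = -0.0021, γ^t·E[r] = -0.000720, running G = 0.235890
t=4: π = [0.1693, 0.1803, 0.1501, 0.1501, 0.1849, 0.1654], E[r] = -0.0050, γ^t·E[r] = -0.001196, running G = 0.234694
t=5: π = [0.1691, 0.1804, 0.1500, 0.1500, 0.1849, 0.1654], E[r] = -0.0044, γ^t·E[r] = -0.000737, running G = 0.233957
t=6: π = [0.1692, 0.1804, 0.1500, 0.1500, 0.1849, 0.1654], E[r] = -0.0045, γ^t·E[r] = -0.000532, running G = 0.233424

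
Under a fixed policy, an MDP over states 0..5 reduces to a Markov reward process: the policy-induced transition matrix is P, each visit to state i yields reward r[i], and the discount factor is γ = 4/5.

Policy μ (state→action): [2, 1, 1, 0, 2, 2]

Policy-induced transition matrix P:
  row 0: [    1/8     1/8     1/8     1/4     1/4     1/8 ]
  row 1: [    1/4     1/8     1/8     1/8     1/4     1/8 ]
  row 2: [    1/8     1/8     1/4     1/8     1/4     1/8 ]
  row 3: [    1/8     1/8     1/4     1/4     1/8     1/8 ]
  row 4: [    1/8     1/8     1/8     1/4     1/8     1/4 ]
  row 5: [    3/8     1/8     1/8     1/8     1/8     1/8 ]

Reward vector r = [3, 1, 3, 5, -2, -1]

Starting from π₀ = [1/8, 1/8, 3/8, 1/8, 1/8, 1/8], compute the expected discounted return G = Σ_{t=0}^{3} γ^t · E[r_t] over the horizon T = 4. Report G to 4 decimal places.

t=0: π = [0.1250, 0.1250, 0.3750, 0.1250, 0.1250, 0.1250], E[r] = 1.8750, γ^t·E[r] = 1.875000, running G = 1.875000
t=1: π = [0.1719, 0.1250, 0.1875, 0.1719, 0.2031, 0.1406], E[r] = 1.5156, γ^t·E[r] = 1.212500, running G = 3.087500
t=2: π = [0.1758, 0.1250, 0.1699, 0.1934, 0.1855, 0.1504], E[r] = 1.6074, γ^t·E[r] = 1.028750, running G = 4.116250
t=3: π = [0.1782, 0.1250, 0.1704, 0.1943, 0.1838, 0.1482], E[r] = 1.6267, γ^t·E[r] = 0.832875, running G = 4.949125

G = 4.9491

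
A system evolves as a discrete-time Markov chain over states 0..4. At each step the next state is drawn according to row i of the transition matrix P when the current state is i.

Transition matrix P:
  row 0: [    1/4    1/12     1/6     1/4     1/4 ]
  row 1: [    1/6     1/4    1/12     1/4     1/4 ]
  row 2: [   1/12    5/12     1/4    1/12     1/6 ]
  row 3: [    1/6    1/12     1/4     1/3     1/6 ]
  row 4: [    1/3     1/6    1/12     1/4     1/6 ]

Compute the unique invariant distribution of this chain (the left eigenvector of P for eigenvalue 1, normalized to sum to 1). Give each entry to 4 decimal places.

π = [0.2027, 0.1874, 0.1687, 0.2421, 0.1992]

Balance equations π_j = Σ_i π_i·P[i][j]:
  π_0 = 1/4·π_0 + 1/6·π_1 + 1/12·π_2 + 1/6·π_3 + 1/3·π_4
  π_1 = 1/12·π_0 + 1/4·π_1 + 5/12·π_2 + 1/12·π_3 + 1/6·π_4
  π_2 = 1/6·π_0 + 1/12·π_1 + 1/4·π_2 + 1/4·π_3 + 1/12·π_4
  π_3 = 1/4·π_0 + 1/4·π_1 + 1/12·π_2 + 1/3·π_3 + 1/4·π_4
  normalize: π_0 + π_1 + π_2 + π_3 + π_4 = 1
Solving the linear system gives exactly π = [3337/16463, 3085/16463, 2777/16463, 3985/16463, 3279/16463].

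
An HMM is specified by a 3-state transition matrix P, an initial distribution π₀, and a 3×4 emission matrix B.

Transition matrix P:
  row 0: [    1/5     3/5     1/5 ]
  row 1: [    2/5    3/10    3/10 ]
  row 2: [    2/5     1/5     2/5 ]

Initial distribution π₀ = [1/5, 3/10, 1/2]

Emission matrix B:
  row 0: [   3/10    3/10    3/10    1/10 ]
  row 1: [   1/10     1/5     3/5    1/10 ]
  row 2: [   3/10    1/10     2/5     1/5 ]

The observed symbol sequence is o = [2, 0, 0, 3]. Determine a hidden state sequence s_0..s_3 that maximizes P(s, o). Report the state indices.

t=0: δ = [6.000e-02, 1.800e-01, 2.000e-01]  (obs o_0=2)
t=1: δ = [2.400e-02, 5.400e-03, 2.400e-02]  ψ = [2, 1, 2]  (obs o_1=0)
t=2: δ = [2.880e-03, 1.440e-03, 2.880e-03]  ψ = [2, 0, 2]  (obs o_2=0)
t=3: δ = [1.152e-04, 1.728e-04, 2.304e-04]  ψ = [2, 0, 2]  (obs o_3=3)
backtrack: best end state = 2; path = [2, 2, 2, 2]

path = [2, 2, 2, 2]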